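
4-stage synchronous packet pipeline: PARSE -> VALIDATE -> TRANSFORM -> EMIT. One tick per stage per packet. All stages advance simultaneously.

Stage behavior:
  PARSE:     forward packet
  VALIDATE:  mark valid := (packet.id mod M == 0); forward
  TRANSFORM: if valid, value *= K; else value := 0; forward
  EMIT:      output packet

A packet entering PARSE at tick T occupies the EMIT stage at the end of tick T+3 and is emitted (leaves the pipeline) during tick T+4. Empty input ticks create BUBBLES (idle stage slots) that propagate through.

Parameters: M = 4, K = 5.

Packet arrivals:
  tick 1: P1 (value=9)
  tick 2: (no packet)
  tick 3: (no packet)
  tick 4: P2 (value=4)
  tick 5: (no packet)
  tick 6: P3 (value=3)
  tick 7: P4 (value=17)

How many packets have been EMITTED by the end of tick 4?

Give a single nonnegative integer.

Tick 1: [PARSE:P1(v=9,ok=F), VALIDATE:-, TRANSFORM:-, EMIT:-] out:-; in:P1
Tick 2: [PARSE:-, VALIDATE:P1(v=9,ok=F), TRANSFORM:-, EMIT:-] out:-; in:-
Tick 3: [PARSE:-, VALIDATE:-, TRANSFORM:P1(v=0,ok=F), EMIT:-] out:-; in:-
Tick 4: [PARSE:P2(v=4,ok=F), VALIDATE:-, TRANSFORM:-, EMIT:P1(v=0,ok=F)] out:-; in:P2
Emitted by tick 4: []

Answer: 0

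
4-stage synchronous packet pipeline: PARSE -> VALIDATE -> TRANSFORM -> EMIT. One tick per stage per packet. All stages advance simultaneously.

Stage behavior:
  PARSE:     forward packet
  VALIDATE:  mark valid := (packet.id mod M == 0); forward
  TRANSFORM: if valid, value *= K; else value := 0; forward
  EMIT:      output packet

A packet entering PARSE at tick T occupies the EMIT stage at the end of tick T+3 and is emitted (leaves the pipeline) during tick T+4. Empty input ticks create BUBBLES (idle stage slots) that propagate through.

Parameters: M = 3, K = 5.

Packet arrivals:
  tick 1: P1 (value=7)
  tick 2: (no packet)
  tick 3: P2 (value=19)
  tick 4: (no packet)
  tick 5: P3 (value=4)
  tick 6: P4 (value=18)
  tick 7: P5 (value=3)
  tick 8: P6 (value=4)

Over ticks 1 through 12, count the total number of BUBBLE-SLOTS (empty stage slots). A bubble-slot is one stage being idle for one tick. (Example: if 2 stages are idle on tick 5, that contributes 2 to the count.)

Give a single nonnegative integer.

Tick 1: [PARSE:P1(v=7,ok=F), VALIDATE:-, TRANSFORM:-, EMIT:-] out:-; bubbles=3
Tick 2: [PARSE:-, VALIDATE:P1(v=7,ok=F), TRANSFORM:-, EMIT:-] out:-; bubbles=3
Tick 3: [PARSE:P2(v=19,ok=F), VALIDATE:-, TRANSFORM:P1(v=0,ok=F), EMIT:-] out:-; bubbles=2
Tick 4: [PARSE:-, VALIDATE:P2(v=19,ok=F), TRANSFORM:-, EMIT:P1(v=0,ok=F)] out:-; bubbles=2
Tick 5: [PARSE:P3(v=4,ok=F), VALIDATE:-, TRANSFORM:P2(v=0,ok=F), EMIT:-] out:P1(v=0); bubbles=2
Tick 6: [PARSE:P4(v=18,ok=F), VALIDATE:P3(v=4,ok=T), TRANSFORM:-, EMIT:P2(v=0,ok=F)] out:-; bubbles=1
Tick 7: [PARSE:P5(v=3,ok=F), VALIDATE:P4(v=18,ok=F), TRANSFORM:P3(v=20,ok=T), EMIT:-] out:P2(v=0); bubbles=1
Tick 8: [PARSE:P6(v=4,ok=F), VALIDATE:P5(v=3,ok=F), TRANSFORM:P4(v=0,ok=F), EMIT:P3(v=20,ok=T)] out:-; bubbles=0
Tick 9: [PARSE:-, VALIDATE:P6(v=4,ok=T), TRANSFORM:P5(v=0,ok=F), EMIT:P4(v=0,ok=F)] out:P3(v=20); bubbles=1
Tick 10: [PARSE:-, VALIDATE:-, TRANSFORM:P6(v=20,ok=T), EMIT:P5(v=0,ok=F)] out:P4(v=0); bubbles=2
Tick 11: [PARSE:-, VALIDATE:-, TRANSFORM:-, EMIT:P6(v=20,ok=T)] out:P5(v=0); bubbles=3
Tick 12: [PARSE:-, VALIDATE:-, TRANSFORM:-, EMIT:-] out:P6(v=20); bubbles=4
Total bubble-slots: 24

Answer: 24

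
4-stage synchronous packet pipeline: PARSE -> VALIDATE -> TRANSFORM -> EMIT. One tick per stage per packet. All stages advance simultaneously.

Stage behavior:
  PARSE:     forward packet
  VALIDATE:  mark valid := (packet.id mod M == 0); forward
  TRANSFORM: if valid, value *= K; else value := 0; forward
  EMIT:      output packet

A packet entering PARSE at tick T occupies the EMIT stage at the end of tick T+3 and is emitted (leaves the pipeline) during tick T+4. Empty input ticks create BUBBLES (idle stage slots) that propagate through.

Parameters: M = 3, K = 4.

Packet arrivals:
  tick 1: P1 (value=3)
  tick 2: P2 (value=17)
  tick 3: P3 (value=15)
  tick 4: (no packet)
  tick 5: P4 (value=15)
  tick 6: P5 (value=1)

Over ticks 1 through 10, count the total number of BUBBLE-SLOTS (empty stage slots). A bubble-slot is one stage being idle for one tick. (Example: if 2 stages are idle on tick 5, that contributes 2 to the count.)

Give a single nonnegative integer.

Tick 1: [PARSE:P1(v=3,ok=F), VALIDATE:-, TRANSFORM:-, EMIT:-] out:-; bubbles=3
Tick 2: [PARSE:P2(v=17,ok=F), VALIDATE:P1(v=3,ok=F), TRANSFORM:-, EMIT:-] out:-; bubbles=2
Tick 3: [PARSE:P3(v=15,ok=F), VALIDATE:P2(v=17,ok=F), TRANSFORM:P1(v=0,ok=F), EMIT:-] out:-; bubbles=1
Tick 4: [PARSE:-, VALIDATE:P3(v=15,ok=T), TRANSFORM:P2(v=0,ok=F), EMIT:P1(v=0,ok=F)] out:-; bubbles=1
Tick 5: [PARSE:P4(v=15,ok=F), VALIDATE:-, TRANSFORM:P3(v=60,ok=T), EMIT:P2(v=0,ok=F)] out:P1(v=0); bubbles=1
Tick 6: [PARSE:P5(v=1,ok=F), VALIDATE:P4(v=15,ok=F), TRANSFORM:-, EMIT:P3(v=60,ok=T)] out:P2(v=0); bubbles=1
Tick 7: [PARSE:-, VALIDATE:P5(v=1,ok=F), TRANSFORM:P4(v=0,ok=F), EMIT:-] out:P3(v=60); bubbles=2
Tick 8: [PARSE:-, VALIDATE:-, TRANSFORM:P5(v=0,ok=F), EMIT:P4(v=0,ok=F)] out:-; bubbles=2
Tick 9: [PARSE:-, VALIDATE:-, TRANSFORM:-, EMIT:P5(v=0,ok=F)] out:P4(v=0); bubbles=3
Tick 10: [PARSE:-, VALIDATE:-, TRANSFORM:-, EMIT:-] out:P5(v=0); bubbles=4
Total bubble-slots: 20

Answer: 20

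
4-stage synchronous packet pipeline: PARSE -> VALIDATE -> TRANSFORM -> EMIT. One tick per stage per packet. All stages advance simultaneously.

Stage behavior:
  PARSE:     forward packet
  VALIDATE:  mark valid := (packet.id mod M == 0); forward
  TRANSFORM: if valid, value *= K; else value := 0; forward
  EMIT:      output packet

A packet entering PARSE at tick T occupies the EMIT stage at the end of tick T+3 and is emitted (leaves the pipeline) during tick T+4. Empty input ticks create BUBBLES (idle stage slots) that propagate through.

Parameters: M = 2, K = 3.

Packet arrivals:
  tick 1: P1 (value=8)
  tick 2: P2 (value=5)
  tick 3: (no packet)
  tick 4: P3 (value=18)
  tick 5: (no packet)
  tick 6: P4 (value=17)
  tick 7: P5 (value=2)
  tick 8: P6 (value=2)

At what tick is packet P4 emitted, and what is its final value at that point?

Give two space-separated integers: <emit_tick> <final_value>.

Tick 1: [PARSE:P1(v=8,ok=F), VALIDATE:-, TRANSFORM:-, EMIT:-] out:-; in:P1
Tick 2: [PARSE:P2(v=5,ok=F), VALIDATE:P1(v=8,ok=F), TRANSFORM:-, EMIT:-] out:-; in:P2
Tick 3: [PARSE:-, VALIDATE:P2(v=5,ok=T), TRANSFORM:P1(v=0,ok=F), EMIT:-] out:-; in:-
Tick 4: [PARSE:P3(v=18,ok=F), VALIDATE:-, TRANSFORM:P2(v=15,ok=T), EMIT:P1(v=0,ok=F)] out:-; in:P3
Tick 5: [PARSE:-, VALIDATE:P3(v=18,ok=F), TRANSFORM:-, EMIT:P2(v=15,ok=T)] out:P1(v=0); in:-
Tick 6: [PARSE:P4(v=17,ok=F), VALIDATE:-, TRANSFORM:P3(v=0,ok=F), EMIT:-] out:P2(v=15); in:P4
Tick 7: [PARSE:P5(v=2,ok=F), VALIDATE:P4(v=17,ok=T), TRANSFORM:-, EMIT:P3(v=0,ok=F)] out:-; in:P5
Tick 8: [PARSE:P6(v=2,ok=F), VALIDATE:P5(v=2,ok=F), TRANSFORM:P4(v=51,ok=T), EMIT:-] out:P3(v=0); in:P6
Tick 9: [PARSE:-, VALIDATE:P6(v=2,ok=T), TRANSFORM:P5(v=0,ok=F), EMIT:P4(v=51,ok=T)] out:-; in:-
Tick 10: [PARSE:-, VALIDATE:-, TRANSFORM:P6(v=6,ok=T), EMIT:P5(v=0,ok=F)] out:P4(v=51); in:-
Tick 11: [PARSE:-, VALIDATE:-, TRANSFORM:-, EMIT:P6(v=6,ok=T)] out:P5(v=0); in:-
Tick 12: [PARSE:-, VALIDATE:-, TRANSFORM:-, EMIT:-] out:P6(v=6); in:-
P4: arrives tick 6, valid=True (id=4, id%2=0), emit tick 10, final value 51

Answer: 10 51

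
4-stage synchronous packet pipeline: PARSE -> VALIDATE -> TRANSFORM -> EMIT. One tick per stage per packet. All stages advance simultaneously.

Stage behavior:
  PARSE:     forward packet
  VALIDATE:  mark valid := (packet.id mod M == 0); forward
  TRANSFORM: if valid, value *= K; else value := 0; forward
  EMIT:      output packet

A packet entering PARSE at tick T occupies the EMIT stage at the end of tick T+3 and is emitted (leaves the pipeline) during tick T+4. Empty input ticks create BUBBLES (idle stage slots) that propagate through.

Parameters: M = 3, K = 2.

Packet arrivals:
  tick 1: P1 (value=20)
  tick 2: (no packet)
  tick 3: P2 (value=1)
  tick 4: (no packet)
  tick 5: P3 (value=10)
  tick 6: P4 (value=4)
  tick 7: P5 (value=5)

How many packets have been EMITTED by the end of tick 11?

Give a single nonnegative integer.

Answer: 5

Derivation:
Tick 1: [PARSE:P1(v=20,ok=F), VALIDATE:-, TRANSFORM:-, EMIT:-] out:-; in:P1
Tick 2: [PARSE:-, VALIDATE:P1(v=20,ok=F), TRANSFORM:-, EMIT:-] out:-; in:-
Tick 3: [PARSE:P2(v=1,ok=F), VALIDATE:-, TRANSFORM:P1(v=0,ok=F), EMIT:-] out:-; in:P2
Tick 4: [PARSE:-, VALIDATE:P2(v=1,ok=F), TRANSFORM:-, EMIT:P1(v=0,ok=F)] out:-; in:-
Tick 5: [PARSE:P3(v=10,ok=F), VALIDATE:-, TRANSFORM:P2(v=0,ok=F), EMIT:-] out:P1(v=0); in:P3
Tick 6: [PARSE:P4(v=4,ok=F), VALIDATE:P3(v=10,ok=T), TRANSFORM:-, EMIT:P2(v=0,ok=F)] out:-; in:P4
Tick 7: [PARSE:P5(v=5,ok=F), VALIDATE:P4(v=4,ok=F), TRANSFORM:P3(v=20,ok=T), EMIT:-] out:P2(v=0); in:P5
Tick 8: [PARSE:-, VALIDATE:P5(v=5,ok=F), TRANSFORM:P4(v=0,ok=F), EMIT:P3(v=20,ok=T)] out:-; in:-
Tick 9: [PARSE:-, VALIDATE:-, TRANSFORM:P5(v=0,ok=F), EMIT:P4(v=0,ok=F)] out:P3(v=20); in:-
Tick 10: [PARSE:-, VALIDATE:-, TRANSFORM:-, EMIT:P5(v=0,ok=F)] out:P4(v=0); in:-
Tick 11: [PARSE:-, VALIDATE:-, TRANSFORM:-, EMIT:-] out:P5(v=0); in:-
Emitted by tick 11: ['P1', 'P2', 'P3', 'P4', 'P5']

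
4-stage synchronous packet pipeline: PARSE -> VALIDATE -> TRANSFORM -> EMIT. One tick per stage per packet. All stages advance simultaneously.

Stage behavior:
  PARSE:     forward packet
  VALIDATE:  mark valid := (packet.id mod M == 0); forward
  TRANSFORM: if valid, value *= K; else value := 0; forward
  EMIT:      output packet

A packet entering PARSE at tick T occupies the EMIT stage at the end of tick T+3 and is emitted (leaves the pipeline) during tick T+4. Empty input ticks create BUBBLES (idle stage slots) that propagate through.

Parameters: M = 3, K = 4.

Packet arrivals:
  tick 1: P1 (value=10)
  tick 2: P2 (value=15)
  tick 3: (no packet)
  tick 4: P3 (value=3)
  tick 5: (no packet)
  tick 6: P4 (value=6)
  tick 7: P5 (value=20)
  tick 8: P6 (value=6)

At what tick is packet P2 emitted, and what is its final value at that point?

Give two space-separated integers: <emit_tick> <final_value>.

Answer: 6 0

Derivation:
Tick 1: [PARSE:P1(v=10,ok=F), VALIDATE:-, TRANSFORM:-, EMIT:-] out:-; in:P1
Tick 2: [PARSE:P2(v=15,ok=F), VALIDATE:P1(v=10,ok=F), TRANSFORM:-, EMIT:-] out:-; in:P2
Tick 3: [PARSE:-, VALIDATE:P2(v=15,ok=F), TRANSFORM:P1(v=0,ok=F), EMIT:-] out:-; in:-
Tick 4: [PARSE:P3(v=3,ok=F), VALIDATE:-, TRANSFORM:P2(v=0,ok=F), EMIT:P1(v=0,ok=F)] out:-; in:P3
Tick 5: [PARSE:-, VALIDATE:P3(v=3,ok=T), TRANSFORM:-, EMIT:P2(v=0,ok=F)] out:P1(v=0); in:-
Tick 6: [PARSE:P4(v=6,ok=F), VALIDATE:-, TRANSFORM:P3(v=12,ok=T), EMIT:-] out:P2(v=0); in:P4
Tick 7: [PARSE:P5(v=20,ok=F), VALIDATE:P4(v=6,ok=F), TRANSFORM:-, EMIT:P3(v=12,ok=T)] out:-; in:P5
Tick 8: [PARSE:P6(v=6,ok=F), VALIDATE:P5(v=20,ok=F), TRANSFORM:P4(v=0,ok=F), EMIT:-] out:P3(v=12); in:P6
Tick 9: [PARSE:-, VALIDATE:P6(v=6,ok=T), TRANSFORM:P5(v=0,ok=F), EMIT:P4(v=0,ok=F)] out:-; in:-
Tick 10: [PARSE:-, VALIDATE:-, TRANSFORM:P6(v=24,ok=T), EMIT:P5(v=0,ok=F)] out:P4(v=0); in:-
Tick 11: [PARSE:-, VALIDATE:-, TRANSFORM:-, EMIT:P6(v=24,ok=T)] out:P5(v=0); in:-
Tick 12: [PARSE:-, VALIDATE:-, TRANSFORM:-, EMIT:-] out:P6(v=24); in:-
P2: arrives tick 2, valid=False (id=2, id%3=2), emit tick 6, final value 0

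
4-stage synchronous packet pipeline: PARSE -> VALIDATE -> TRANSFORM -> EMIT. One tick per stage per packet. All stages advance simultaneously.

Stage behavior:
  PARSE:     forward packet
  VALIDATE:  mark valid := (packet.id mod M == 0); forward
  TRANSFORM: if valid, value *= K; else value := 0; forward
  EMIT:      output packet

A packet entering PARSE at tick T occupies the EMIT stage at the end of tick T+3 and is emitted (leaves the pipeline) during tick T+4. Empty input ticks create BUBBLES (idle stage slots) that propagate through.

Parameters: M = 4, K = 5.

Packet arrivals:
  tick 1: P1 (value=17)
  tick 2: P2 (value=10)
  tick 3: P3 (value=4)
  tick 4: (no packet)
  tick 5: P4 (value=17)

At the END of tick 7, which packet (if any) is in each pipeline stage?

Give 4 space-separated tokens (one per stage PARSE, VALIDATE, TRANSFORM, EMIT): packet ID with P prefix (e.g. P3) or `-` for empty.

Tick 1: [PARSE:P1(v=17,ok=F), VALIDATE:-, TRANSFORM:-, EMIT:-] out:-; in:P1
Tick 2: [PARSE:P2(v=10,ok=F), VALIDATE:P1(v=17,ok=F), TRANSFORM:-, EMIT:-] out:-; in:P2
Tick 3: [PARSE:P3(v=4,ok=F), VALIDATE:P2(v=10,ok=F), TRANSFORM:P1(v=0,ok=F), EMIT:-] out:-; in:P3
Tick 4: [PARSE:-, VALIDATE:P3(v=4,ok=F), TRANSFORM:P2(v=0,ok=F), EMIT:P1(v=0,ok=F)] out:-; in:-
Tick 5: [PARSE:P4(v=17,ok=F), VALIDATE:-, TRANSFORM:P3(v=0,ok=F), EMIT:P2(v=0,ok=F)] out:P1(v=0); in:P4
Tick 6: [PARSE:-, VALIDATE:P4(v=17,ok=T), TRANSFORM:-, EMIT:P3(v=0,ok=F)] out:P2(v=0); in:-
Tick 7: [PARSE:-, VALIDATE:-, TRANSFORM:P4(v=85,ok=T), EMIT:-] out:P3(v=0); in:-
At end of tick 7: ['-', '-', 'P4', '-']

Answer: - - P4 -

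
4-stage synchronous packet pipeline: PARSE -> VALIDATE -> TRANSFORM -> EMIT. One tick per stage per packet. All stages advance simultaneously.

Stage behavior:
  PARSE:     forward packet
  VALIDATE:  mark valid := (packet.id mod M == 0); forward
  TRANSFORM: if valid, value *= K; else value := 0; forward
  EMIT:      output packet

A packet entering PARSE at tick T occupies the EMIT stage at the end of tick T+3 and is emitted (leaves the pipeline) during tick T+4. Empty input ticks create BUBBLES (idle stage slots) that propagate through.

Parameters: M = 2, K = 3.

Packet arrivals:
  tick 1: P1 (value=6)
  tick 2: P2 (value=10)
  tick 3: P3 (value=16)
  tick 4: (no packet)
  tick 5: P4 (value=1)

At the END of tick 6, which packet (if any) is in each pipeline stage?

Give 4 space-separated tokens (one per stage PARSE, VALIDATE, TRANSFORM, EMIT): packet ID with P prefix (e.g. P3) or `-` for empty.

Tick 1: [PARSE:P1(v=6,ok=F), VALIDATE:-, TRANSFORM:-, EMIT:-] out:-; in:P1
Tick 2: [PARSE:P2(v=10,ok=F), VALIDATE:P1(v=6,ok=F), TRANSFORM:-, EMIT:-] out:-; in:P2
Tick 3: [PARSE:P3(v=16,ok=F), VALIDATE:P2(v=10,ok=T), TRANSFORM:P1(v=0,ok=F), EMIT:-] out:-; in:P3
Tick 4: [PARSE:-, VALIDATE:P3(v=16,ok=F), TRANSFORM:P2(v=30,ok=T), EMIT:P1(v=0,ok=F)] out:-; in:-
Tick 5: [PARSE:P4(v=1,ok=F), VALIDATE:-, TRANSFORM:P3(v=0,ok=F), EMIT:P2(v=30,ok=T)] out:P1(v=0); in:P4
Tick 6: [PARSE:-, VALIDATE:P4(v=1,ok=T), TRANSFORM:-, EMIT:P3(v=0,ok=F)] out:P2(v=30); in:-
At end of tick 6: ['-', 'P4', '-', 'P3']

Answer: - P4 - P3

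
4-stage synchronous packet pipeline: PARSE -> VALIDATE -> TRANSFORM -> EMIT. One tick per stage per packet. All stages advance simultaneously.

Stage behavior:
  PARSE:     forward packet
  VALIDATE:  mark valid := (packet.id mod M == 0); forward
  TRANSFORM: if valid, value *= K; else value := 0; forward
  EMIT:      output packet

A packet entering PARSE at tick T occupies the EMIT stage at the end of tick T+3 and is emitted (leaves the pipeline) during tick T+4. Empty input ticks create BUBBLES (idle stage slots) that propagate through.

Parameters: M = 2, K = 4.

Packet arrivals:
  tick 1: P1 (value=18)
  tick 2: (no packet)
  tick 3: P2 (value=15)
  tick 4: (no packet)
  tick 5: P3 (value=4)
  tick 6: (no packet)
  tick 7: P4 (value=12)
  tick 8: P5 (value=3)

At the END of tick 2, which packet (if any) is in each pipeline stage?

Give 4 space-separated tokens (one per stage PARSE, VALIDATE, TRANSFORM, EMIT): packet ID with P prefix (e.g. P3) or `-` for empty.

Tick 1: [PARSE:P1(v=18,ok=F), VALIDATE:-, TRANSFORM:-, EMIT:-] out:-; in:P1
Tick 2: [PARSE:-, VALIDATE:P1(v=18,ok=F), TRANSFORM:-, EMIT:-] out:-; in:-
At end of tick 2: ['-', 'P1', '-', '-']

Answer: - P1 - -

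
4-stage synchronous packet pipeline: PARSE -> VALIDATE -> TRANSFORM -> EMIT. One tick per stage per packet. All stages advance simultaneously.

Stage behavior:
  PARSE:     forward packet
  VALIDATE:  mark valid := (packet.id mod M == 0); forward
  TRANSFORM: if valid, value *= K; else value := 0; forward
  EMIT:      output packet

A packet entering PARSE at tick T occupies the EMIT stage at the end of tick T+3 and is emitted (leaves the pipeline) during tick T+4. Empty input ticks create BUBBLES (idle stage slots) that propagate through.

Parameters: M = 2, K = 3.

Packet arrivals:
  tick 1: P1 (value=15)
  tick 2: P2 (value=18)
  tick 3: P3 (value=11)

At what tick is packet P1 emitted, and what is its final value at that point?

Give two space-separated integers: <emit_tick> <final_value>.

Tick 1: [PARSE:P1(v=15,ok=F), VALIDATE:-, TRANSFORM:-, EMIT:-] out:-; in:P1
Tick 2: [PARSE:P2(v=18,ok=F), VALIDATE:P1(v=15,ok=F), TRANSFORM:-, EMIT:-] out:-; in:P2
Tick 3: [PARSE:P3(v=11,ok=F), VALIDATE:P2(v=18,ok=T), TRANSFORM:P1(v=0,ok=F), EMIT:-] out:-; in:P3
Tick 4: [PARSE:-, VALIDATE:P3(v=11,ok=F), TRANSFORM:P2(v=54,ok=T), EMIT:P1(v=0,ok=F)] out:-; in:-
Tick 5: [PARSE:-, VALIDATE:-, TRANSFORM:P3(v=0,ok=F), EMIT:P2(v=54,ok=T)] out:P1(v=0); in:-
Tick 6: [PARSE:-, VALIDATE:-, TRANSFORM:-, EMIT:P3(v=0,ok=F)] out:P2(v=54); in:-
Tick 7: [PARSE:-, VALIDATE:-, TRANSFORM:-, EMIT:-] out:P3(v=0); in:-
P1: arrives tick 1, valid=False (id=1, id%2=1), emit tick 5, final value 0

Answer: 5 0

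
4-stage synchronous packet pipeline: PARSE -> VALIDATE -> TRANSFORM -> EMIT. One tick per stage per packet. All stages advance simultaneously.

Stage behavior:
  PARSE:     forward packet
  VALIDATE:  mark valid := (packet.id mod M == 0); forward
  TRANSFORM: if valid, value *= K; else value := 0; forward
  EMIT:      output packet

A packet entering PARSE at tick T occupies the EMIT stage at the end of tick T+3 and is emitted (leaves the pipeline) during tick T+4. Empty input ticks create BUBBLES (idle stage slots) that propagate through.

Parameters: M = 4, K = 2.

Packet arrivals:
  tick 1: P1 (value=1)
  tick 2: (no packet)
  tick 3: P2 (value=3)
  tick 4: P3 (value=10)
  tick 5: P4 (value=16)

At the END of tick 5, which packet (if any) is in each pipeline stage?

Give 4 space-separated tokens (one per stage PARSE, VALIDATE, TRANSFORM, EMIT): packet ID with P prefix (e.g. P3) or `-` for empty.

Answer: P4 P3 P2 -

Derivation:
Tick 1: [PARSE:P1(v=1,ok=F), VALIDATE:-, TRANSFORM:-, EMIT:-] out:-; in:P1
Tick 2: [PARSE:-, VALIDATE:P1(v=1,ok=F), TRANSFORM:-, EMIT:-] out:-; in:-
Tick 3: [PARSE:P2(v=3,ok=F), VALIDATE:-, TRANSFORM:P1(v=0,ok=F), EMIT:-] out:-; in:P2
Tick 4: [PARSE:P3(v=10,ok=F), VALIDATE:P2(v=3,ok=F), TRANSFORM:-, EMIT:P1(v=0,ok=F)] out:-; in:P3
Tick 5: [PARSE:P4(v=16,ok=F), VALIDATE:P3(v=10,ok=F), TRANSFORM:P2(v=0,ok=F), EMIT:-] out:P1(v=0); in:P4
At end of tick 5: ['P4', 'P3', 'P2', '-']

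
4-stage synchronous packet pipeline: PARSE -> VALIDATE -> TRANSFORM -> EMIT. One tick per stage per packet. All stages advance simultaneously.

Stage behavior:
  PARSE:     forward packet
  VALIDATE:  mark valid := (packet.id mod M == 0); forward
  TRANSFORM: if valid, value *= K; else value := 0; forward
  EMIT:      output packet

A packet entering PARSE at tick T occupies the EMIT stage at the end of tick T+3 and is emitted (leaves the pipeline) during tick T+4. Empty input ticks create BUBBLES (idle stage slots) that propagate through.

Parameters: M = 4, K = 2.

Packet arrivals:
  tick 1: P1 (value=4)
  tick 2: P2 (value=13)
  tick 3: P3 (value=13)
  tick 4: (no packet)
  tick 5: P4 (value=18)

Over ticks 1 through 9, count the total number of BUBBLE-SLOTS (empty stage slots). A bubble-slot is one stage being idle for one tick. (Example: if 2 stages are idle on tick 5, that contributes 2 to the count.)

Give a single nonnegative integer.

Answer: 20

Derivation:
Tick 1: [PARSE:P1(v=4,ok=F), VALIDATE:-, TRANSFORM:-, EMIT:-] out:-; bubbles=3
Tick 2: [PARSE:P2(v=13,ok=F), VALIDATE:P1(v=4,ok=F), TRANSFORM:-, EMIT:-] out:-; bubbles=2
Tick 3: [PARSE:P3(v=13,ok=F), VALIDATE:P2(v=13,ok=F), TRANSFORM:P1(v=0,ok=F), EMIT:-] out:-; bubbles=1
Tick 4: [PARSE:-, VALIDATE:P3(v=13,ok=F), TRANSFORM:P2(v=0,ok=F), EMIT:P1(v=0,ok=F)] out:-; bubbles=1
Tick 5: [PARSE:P4(v=18,ok=F), VALIDATE:-, TRANSFORM:P3(v=0,ok=F), EMIT:P2(v=0,ok=F)] out:P1(v=0); bubbles=1
Tick 6: [PARSE:-, VALIDATE:P4(v=18,ok=T), TRANSFORM:-, EMIT:P3(v=0,ok=F)] out:P2(v=0); bubbles=2
Tick 7: [PARSE:-, VALIDATE:-, TRANSFORM:P4(v=36,ok=T), EMIT:-] out:P3(v=0); bubbles=3
Tick 8: [PARSE:-, VALIDATE:-, TRANSFORM:-, EMIT:P4(v=36,ok=T)] out:-; bubbles=3
Tick 9: [PARSE:-, VALIDATE:-, TRANSFORM:-, EMIT:-] out:P4(v=36); bubbles=4
Total bubble-slots: 20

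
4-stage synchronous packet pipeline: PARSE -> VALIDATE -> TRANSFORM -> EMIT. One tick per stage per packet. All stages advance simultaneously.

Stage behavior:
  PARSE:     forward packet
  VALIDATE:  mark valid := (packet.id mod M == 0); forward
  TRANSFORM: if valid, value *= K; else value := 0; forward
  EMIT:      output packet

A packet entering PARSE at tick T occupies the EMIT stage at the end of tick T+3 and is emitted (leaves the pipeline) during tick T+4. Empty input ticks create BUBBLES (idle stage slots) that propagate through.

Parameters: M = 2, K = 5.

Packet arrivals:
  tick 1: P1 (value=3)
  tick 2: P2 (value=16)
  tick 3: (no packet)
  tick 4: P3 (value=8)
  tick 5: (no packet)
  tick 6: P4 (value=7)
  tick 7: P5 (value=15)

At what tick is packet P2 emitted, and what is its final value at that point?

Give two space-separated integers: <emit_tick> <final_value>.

Answer: 6 80

Derivation:
Tick 1: [PARSE:P1(v=3,ok=F), VALIDATE:-, TRANSFORM:-, EMIT:-] out:-; in:P1
Tick 2: [PARSE:P2(v=16,ok=F), VALIDATE:P1(v=3,ok=F), TRANSFORM:-, EMIT:-] out:-; in:P2
Tick 3: [PARSE:-, VALIDATE:P2(v=16,ok=T), TRANSFORM:P1(v=0,ok=F), EMIT:-] out:-; in:-
Tick 4: [PARSE:P3(v=8,ok=F), VALIDATE:-, TRANSFORM:P2(v=80,ok=T), EMIT:P1(v=0,ok=F)] out:-; in:P3
Tick 5: [PARSE:-, VALIDATE:P3(v=8,ok=F), TRANSFORM:-, EMIT:P2(v=80,ok=T)] out:P1(v=0); in:-
Tick 6: [PARSE:P4(v=7,ok=F), VALIDATE:-, TRANSFORM:P3(v=0,ok=F), EMIT:-] out:P2(v=80); in:P4
Tick 7: [PARSE:P5(v=15,ok=F), VALIDATE:P4(v=7,ok=T), TRANSFORM:-, EMIT:P3(v=0,ok=F)] out:-; in:P5
Tick 8: [PARSE:-, VALIDATE:P5(v=15,ok=F), TRANSFORM:P4(v=35,ok=T), EMIT:-] out:P3(v=0); in:-
Tick 9: [PARSE:-, VALIDATE:-, TRANSFORM:P5(v=0,ok=F), EMIT:P4(v=35,ok=T)] out:-; in:-
Tick 10: [PARSE:-, VALIDATE:-, TRANSFORM:-, EMIT:P5(v=0,ok=F)] out:P4(v=35); in:-
Tick 11: [PARSE:-, VALIDATE:-, TRANSFORM:-, EMIT:-] out:P5(v=0); in:-
P2: arrives tick 2, valid=True (id=2, id%2=0), emit tick 6, final value 80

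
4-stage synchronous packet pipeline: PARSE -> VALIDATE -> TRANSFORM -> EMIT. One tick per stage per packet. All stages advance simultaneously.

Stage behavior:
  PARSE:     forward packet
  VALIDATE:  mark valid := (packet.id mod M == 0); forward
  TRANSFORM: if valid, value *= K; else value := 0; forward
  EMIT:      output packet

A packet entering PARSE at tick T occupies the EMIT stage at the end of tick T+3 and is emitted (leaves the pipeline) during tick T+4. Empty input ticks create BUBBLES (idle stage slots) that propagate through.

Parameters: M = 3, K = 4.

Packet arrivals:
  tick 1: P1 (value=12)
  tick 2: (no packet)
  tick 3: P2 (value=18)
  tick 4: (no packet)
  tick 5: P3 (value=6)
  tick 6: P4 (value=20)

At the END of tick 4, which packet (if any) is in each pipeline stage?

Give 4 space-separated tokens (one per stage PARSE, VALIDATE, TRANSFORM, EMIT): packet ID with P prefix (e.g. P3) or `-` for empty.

Answer: - P2 - P1

Derivation:
Tick 1: [PARSE:P1(v=12,ok=F), VALIDATE:-, TRANSFORM:-, EMIT:-] out:-; in:P1
Tick 2: [PARSE:-, VALIDATE:P1(v=12,ok=F), TRANSFORM:-, EMIT:-] out:-; in:-
Tick 3: [PARSE:P2(v=18,ok=F), VALIDATE:-, TRANSFORM:P1(v=0,ok=F), EMIT:-] out:-; in:P2
Tick 4: [PARSE:-, VALIDATE:P2(v=18,ok=F), TRANSFORM:-, EMIT:P1(v=0,ok=F)] out:-; in:-
At end of tick 4: ['-', 'P2', '-', 'P1']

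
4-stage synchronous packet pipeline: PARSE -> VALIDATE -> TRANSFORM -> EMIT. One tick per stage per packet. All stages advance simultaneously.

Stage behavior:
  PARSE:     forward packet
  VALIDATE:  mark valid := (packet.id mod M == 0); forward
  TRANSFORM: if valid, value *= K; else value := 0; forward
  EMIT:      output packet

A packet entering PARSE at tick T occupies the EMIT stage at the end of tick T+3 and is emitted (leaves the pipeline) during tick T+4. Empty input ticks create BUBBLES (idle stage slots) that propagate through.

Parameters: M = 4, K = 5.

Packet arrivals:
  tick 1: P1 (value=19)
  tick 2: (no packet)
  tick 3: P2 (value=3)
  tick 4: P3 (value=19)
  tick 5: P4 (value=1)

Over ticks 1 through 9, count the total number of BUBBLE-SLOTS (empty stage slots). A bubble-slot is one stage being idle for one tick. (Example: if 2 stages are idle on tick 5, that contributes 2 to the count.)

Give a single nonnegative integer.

Answer: 20

Derivation:
Tick 1: [PARSE:P1(v=19,ok=F), VALIDATE:-, TRANSFORM:-, EMIT:-] out:-; bubbles=3
Tick 2: [PARSE:-, VALIDATE:P1(v=19,ok=F), TRANSFORM:-, EMIT:-] out:-; bubbles=3
Tick 3: [PARSE:P2(v=3,ok=F), VALIDATE:-, TRANSFORM:P1(v=0,ok=F), EMIT:-] out:-; bubbles=2
Tick 4: [PARSE:P3(v=19,ok=F), VALIDATE:P2(v=3,ok=F), TRANSFORM:-, EMIT:P1(v=0,ok=F)] out:-; bubbles=1
Tick 5: [PARSE:P4(v=1,ok=F), VALIDATE:P3(v=19,ok=F), TRANSFORM:P2(v=0,ok=F), EMIT:-] out:P1(v=0); bubbles=1
Tick 6: [PARSE:-, VALIDATE:P4(v=1,ok=T), TRANSFORM:P3(v=0,ok=F), EMIT:P2(v=0,ok=F)] out:-; bubbles=1
Tick 7: [PARSE:-, VALIDATE:-, TRANSFORM:P4(v=5,ok=T), EMIT:P3(v=0,ok=F)] out:P2(v=0); bubbles=2
Tick 8: [PARSE:-, VALIDATE:-, TRANSFORM:-, EMIT:P4(v=5,ok=T)] out:P3(v=0); bubbles=3
Tick 9: [PARSE:-, VALIDATE:-, TRANSFORM:-, EMIT:-] out:P4(v=5); bubbles=4
Total bubble-slots: 20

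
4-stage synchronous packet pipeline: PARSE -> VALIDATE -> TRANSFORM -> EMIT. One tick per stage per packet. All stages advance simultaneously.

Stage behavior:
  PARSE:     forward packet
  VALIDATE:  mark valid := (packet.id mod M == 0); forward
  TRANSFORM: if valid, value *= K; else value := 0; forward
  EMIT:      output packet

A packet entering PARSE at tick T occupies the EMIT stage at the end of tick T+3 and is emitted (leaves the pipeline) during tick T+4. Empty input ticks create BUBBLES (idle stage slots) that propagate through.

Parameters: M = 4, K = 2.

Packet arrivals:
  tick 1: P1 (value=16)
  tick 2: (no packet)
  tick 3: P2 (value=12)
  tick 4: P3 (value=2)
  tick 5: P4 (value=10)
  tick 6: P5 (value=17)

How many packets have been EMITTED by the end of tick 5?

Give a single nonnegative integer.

Tick 1: [PARSE:P1(v=16,ok=F), VALIDATE:-, TRANSFORM:-, EMIT:-] out:-; in:P1
Tick 2: [PARSE:-, VALIDATE:P1(v=16,ok=F), TRANSFORM:-, EMIT:-] out:-; in:-
Tick 3: [PARSE:P2(v=12,ok=F), VALIDATE:-, TRANSFORM:P1(v=0,ok=F), EMIT:-] out:-; in:P2
Tick 4: [PARSE:P3(v=2,ok=F), VALIDATE:P2(v=12,ok=F), TRANSFORM:-, EMIT:P1(v=0,ok=F)] out:-; in:P3
Tick 5: [PARSE:P4(v=10,ok=F), VALIDATE:P3(v=2,ok=F), TRANSFORM:P2(v=0,ok=F), EMIT:-] out:P1(v=0); in:P4
Emitted by tick 5: ['P1']

Answer: 1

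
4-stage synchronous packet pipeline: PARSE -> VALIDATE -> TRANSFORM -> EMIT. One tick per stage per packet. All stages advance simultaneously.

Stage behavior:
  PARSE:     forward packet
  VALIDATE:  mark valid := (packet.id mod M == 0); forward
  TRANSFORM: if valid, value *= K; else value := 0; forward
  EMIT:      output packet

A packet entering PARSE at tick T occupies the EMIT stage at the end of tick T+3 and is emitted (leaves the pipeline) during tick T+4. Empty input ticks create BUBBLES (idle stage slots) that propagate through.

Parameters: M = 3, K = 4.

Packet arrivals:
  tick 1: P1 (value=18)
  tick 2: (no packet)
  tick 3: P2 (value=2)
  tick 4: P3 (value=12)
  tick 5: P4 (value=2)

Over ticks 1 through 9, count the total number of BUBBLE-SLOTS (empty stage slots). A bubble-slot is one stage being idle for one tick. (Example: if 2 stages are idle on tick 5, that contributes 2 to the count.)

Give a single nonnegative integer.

Tick 1: [PARSE:P1(v=18,ok=F), VALIDATE:-, TRANSFORM:-, EMIT:-] out:-; bubbles=3
Tick 2: [PARSE:-, VALIDATE:P1(v=18,ok=F), TRANSFORM:-, EMIT:-] out:-; bubbles=3
Tick 3: [PARSE:P2(v=2,ok=F), VALIDATE:-, TRANSFORM:P1(v=0,ok=F), EMIT:-] out:-; bubbles=2
Tick 4: [PARSE:P3(v=12,ok=F), VALIDATE:P2(v=2,ok=F), TRANSFORM:-, EMIT:P1(v=0,ok=F)] out:-; bubbles=1
Tick 5: [PARSE:P4(v=2,ok=F), VALIDATE:P3(v=12,ok=T), TRANSFORM:P2(v=0,ok=F), EMIT:-] out:P1(v=0); bubbles=1
Tick 6: [PARSE:-, VALIDATE:P4(v=2,ok=F), TRANSFORM:P3(v=48,ok=T), EMIT:P2(v=0,ok=F)] out:-; bubbles=1
Tick 7: [PARSE:-, VALIDATE:-, TRANSFORM:P4(v=0,ok=F), EMIT:P3(v=48,ok=T)] out:P2(v=0); bubbles=2
Tick 8: [PARSE:-, VALIDATE:-, TRANSFORM:-, EMIT:P4(v=0,ok=F)] out:P3(v=48); bubbles=3
Tick 9: [PARSE:-, VALIDATE:-, TRANSFORM:-, EMIT:-] out:P4(v=0); bubbles=4
Total bubble-slots: 20

Answer: 20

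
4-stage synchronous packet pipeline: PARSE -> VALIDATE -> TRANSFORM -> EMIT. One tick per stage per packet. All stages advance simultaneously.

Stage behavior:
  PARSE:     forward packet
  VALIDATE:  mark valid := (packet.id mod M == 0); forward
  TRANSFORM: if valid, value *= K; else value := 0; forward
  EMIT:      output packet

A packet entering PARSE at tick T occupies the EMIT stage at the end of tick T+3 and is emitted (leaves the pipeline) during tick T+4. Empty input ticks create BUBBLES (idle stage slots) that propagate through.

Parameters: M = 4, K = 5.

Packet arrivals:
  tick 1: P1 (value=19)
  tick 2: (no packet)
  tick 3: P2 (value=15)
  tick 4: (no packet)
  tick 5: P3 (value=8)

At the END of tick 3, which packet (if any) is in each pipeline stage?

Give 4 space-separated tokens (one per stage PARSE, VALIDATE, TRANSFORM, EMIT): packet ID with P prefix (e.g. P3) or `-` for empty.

Answer: P2 - P1 -

Derivation:
Tick 1: [PARSE:P1(v=19,ok=F), VALIDATE:-, TRANSFORM:-, EMIT:-] out:-; in:P1
Tick 2: [PARSE:-, VALIDATE:P1(v=19,ok=F), TRANSFORM:-, EMIT:-] out:-; in:-
Tick 3: [PARSE:P2(v=15,ok=F), VALIDATE:-, TRANSFORM:P1(v=0,ok=F), EMIT:-] out:-; in:P2
At end of tick 3: ['P2', '-', 'P1', '-']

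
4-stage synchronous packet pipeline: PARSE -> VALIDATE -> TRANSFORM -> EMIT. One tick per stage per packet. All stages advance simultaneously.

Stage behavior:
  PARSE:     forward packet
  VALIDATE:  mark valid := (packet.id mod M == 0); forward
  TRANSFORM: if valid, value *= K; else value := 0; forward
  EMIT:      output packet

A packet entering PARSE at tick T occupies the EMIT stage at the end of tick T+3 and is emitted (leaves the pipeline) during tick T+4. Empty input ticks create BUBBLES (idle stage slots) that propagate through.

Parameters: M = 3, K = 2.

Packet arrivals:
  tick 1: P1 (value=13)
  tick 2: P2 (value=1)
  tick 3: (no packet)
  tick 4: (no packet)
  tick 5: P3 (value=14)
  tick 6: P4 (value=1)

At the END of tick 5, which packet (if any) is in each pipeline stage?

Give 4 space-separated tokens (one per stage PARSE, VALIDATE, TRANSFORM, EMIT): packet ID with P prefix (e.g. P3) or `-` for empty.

Tick 1: [PARSE:P1(v=13,ok=F), VALIDATE:-, TRANSFORM:-, EMIT:-] out:-; in:P1
Tick 2: [PARSE:P2(v=1,ok=F), VALIDATE:P1(v=13,ok=F), TRANSFORM:-, EMIT:-] out:-; in:P2
Tick 3: [PARSE:-, VALIDATE:P2(v=1,ok=F), TRANSFORM:P1(v=0,ok=F), EMIT:-] out:-; in:-
Tick 4: [PARSE:-, VALIDATE:-, TRANSFORM:P2(v=0,ok=F), EMIT:P1(v=0,ok=F)] out:-; in:-
Tick 5: [PARSE:P3(v=14,ok=F), VALIDATE:-, TRANSFORM:-, EMIT:P2(v=0,ok=F)] out:P1(v=0); in:P3
At end of tick 5: ['P3', '-', '-', 'P2']

Answer: P3 - - P2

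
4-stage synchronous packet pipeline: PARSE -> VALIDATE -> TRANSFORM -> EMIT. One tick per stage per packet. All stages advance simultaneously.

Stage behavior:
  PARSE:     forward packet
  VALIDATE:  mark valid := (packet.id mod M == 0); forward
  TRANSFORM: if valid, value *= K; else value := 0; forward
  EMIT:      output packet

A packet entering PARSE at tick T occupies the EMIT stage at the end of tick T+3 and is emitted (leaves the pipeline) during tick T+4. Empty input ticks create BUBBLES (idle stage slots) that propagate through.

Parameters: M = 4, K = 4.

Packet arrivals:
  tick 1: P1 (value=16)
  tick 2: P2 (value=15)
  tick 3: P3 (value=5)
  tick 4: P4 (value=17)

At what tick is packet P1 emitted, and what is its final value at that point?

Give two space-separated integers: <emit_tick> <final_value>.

Answer: 5 0

Derivation:
Tick 1: [PARSE:P1(v=16,ok=F), VALIDATE:-, TRANSFORM:-, EMIT:-] out:-; in:P1
Tick 2: [PARSE:P2(v=15,ok=F), VALIDATE:P1(v=16,ok=F), TRANSFORM:-, EMIT:-] out:-; in:P2
Tick 3: [PARSE:P3(v=5,ok=F), VALIDATE:P2(v=15,ok=F), TRANSFORM:P1(v=0,ok=F), EMIT:-] out:-; in:P3
Tick 4: [PARSE:P4(v=17,ok=F), VALIDATE:P3(v=5,ok=F), TRANSFORM:P2(v=0,ok=F), EMIT:P1(v=0,ok=F)] out:-; in:P4
Tick 5: [PARSE:-, VALIDATE:P4(v=17,ok=T), TRANSFORM:P3(v=0,ok=F), EMIT:P2(v=0,ok=F)] out:P1(v=0); in:-
Tick 6: [PARSE:-, VALIDATE:-, TRANSFORM:P4(v=68,ok=T), EMIT:P3(v=0,ok=F)] out:P2(v=0); in:-
Tick 7: [PARSE:-, VALIDATE:-, TRANSFORM:-, EMIT:P4(v=68,ok=T)] out:P3(v=0); in:-
Tick 8: [PARSE:-, VALIDATE:-, TRANSFORM:-, EMIT:-] out:P4(v=68); in:-
P1: arrives tick 1, valid=False (id=1, id%4=1), emit tick 5, final value 0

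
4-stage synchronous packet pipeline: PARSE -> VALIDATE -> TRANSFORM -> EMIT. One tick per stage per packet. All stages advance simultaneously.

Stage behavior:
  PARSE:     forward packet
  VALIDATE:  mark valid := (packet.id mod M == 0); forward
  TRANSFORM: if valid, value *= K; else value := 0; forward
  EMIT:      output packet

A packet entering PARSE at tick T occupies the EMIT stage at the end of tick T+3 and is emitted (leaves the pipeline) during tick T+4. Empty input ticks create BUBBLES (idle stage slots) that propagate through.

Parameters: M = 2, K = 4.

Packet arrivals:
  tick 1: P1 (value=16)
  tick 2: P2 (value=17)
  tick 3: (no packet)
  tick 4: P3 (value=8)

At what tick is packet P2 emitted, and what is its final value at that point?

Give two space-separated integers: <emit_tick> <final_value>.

Answer: 6 68

Derivation:
Tick 1: [PARSE:P1(v=16,ok=F), VALIDATE:-, TRANSFORM:-, EMIT:-] out:-; in:P1
Tick 2: [PARSE:P2(v=17,ok=F), VALIDATE:P1(v=16,ok=F), TRANSFORM:-, EMIT:-] out:-; in:P2
Tick 3: [PARSE:-, VALIDATE:P2(v=17,ok=T), TRANSFORM:P1(v=0,ok=F), EMIT:-] out:-; in:-
Tick 4: [PARSE:P3(v=8,ok=F), VALIDATE:-, TRANSFORM:P2(v=68,ok=T), EMIT:P1(v=0,ok=F)] out:-; in:P3
Tick 5: [PARSE:-, VALIDATE:P3(v=8,ok=F), TRANSFORM:-, EMIT:P2(v=68,ok=T)] out:P1(v=0); in:-
Tick 6: [PARSE:-, VALIDATE:-, TRANSFORM:P3(v=0,ok=F), EMIT:-] out:P2(v=68); in:-
Tick 7: [PARSE:-, VALIDATE:-, TRANSFORM:-, EMIT:P3(v=0,ok=F)] out:-; in:-
Tick 8: [PARSE:-, VALIDATE:-, TRANSFORM:-, EMIT:-] out:P3(v=0); in:-
P2: arrives tick 2, valid=True (id=2, id%2=0), emit tick 6, final value 68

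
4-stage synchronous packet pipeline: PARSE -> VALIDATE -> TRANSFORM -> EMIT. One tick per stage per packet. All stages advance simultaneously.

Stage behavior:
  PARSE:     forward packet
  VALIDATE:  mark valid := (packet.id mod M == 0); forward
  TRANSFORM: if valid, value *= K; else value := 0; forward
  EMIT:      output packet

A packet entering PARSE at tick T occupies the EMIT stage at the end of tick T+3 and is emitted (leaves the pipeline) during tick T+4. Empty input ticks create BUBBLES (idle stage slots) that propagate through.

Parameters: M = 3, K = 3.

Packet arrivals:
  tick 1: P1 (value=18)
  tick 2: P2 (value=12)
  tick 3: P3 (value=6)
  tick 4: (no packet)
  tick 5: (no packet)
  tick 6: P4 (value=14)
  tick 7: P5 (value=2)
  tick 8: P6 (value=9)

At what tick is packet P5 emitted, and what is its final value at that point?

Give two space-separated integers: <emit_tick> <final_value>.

Answer: 11 0

Derivation:
Tick 1: [PARSE:P1(v=18,ok=F), VALIDATE:-, TRANSFORM:-, EMIT:-] out:-; in:P1
Tick 2: [PARSE:P2(v=12,ok=F), VALIDATE:P1(v=18,ok=F), TRANSFORM:-, EMIT:-] out:-; in:P2
Tick 3: [PARSE:P3(v=6,ok=F), VALIDATE:P2(v=12,ok=F), TRANSFORM:P1(v=0,ok=F), EMIT:-] out:-; in:P3
Tick 4: [PARSE:-, VALIDATE:P3(v=6,ok=T), TRANSFORM:P2(v=0,ok=F), EMIT:P1(v=0,ok=F)] out:-; in:-
Tick 5: [PARSE:-, VALIDATE:-, TRANSFORM:P3(v=18,ok=T), EMIT:P2(v=0,ok=F)] out:P1(v=0); in:-
Tick 6: [PARSE:P4(v=14,ok=F), VALIDATE:-, TRANSFORM:-, EMIT:P3(v=18,ok=T)] out:P2(v=0); in:P4
Tick 7: [PARSE:P5(v=2,ok=F), VALIDATE:P4(v=14,ok=F), TRANSFORM:-, EMIT:-] out:P3(v=18); in:P5
Tick 8: [PARSE:P6(v=9,ok=F), VALIDATE:P5(v=2,ok=F), TRANSFORM:P4(v=0,ok=F), EMIT:-] out:-; in:P6
Tick 9: [PARSE:-, VALIDATE:P6(v=9,ok=T), TRANSFORM:P5(v=0,ok=F), EMIT:P4(v=0,ok=F)] out:-; in:-
Tick 10: [PARSE:-, VALIDATE:-, TRANSFORM:P6(v=27,ok=T), EMIT:P5(v=0,ok=F)] out:P4(v=0); in:-
Tick 11: [PARSE:-, VALIDATE:-, TRANSFORM:-, EMIT:P6(v=27,ok=T)] out:P5(v=0); in:-
Tick 12: [PARSE:-, VALIDATE:-, TRANSFORM:-, EMIT:-] out:P6(v=27); in:-
P5: arrives tick 7, valid=False (id=5, id%3=2), emit tick 11, final value 0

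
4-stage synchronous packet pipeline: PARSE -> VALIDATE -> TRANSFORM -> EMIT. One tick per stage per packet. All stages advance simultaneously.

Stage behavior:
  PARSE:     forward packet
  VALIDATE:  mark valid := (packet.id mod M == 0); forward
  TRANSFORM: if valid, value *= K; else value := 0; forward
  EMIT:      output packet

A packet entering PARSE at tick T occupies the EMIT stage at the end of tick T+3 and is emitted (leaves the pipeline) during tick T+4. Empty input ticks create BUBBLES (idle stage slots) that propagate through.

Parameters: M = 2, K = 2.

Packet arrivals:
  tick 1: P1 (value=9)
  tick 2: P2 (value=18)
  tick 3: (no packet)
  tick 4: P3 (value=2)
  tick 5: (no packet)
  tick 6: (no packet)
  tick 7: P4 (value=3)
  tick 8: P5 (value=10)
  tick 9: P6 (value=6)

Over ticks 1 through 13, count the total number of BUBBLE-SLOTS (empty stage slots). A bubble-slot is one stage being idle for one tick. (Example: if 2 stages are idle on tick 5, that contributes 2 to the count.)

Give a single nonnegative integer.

Tick 1: [PARSE:P1(v=9,ok=F), VALIDATE:-, TRANSFORM:-, EMIT:-] out:-; bubbles=3
Tick 2: [PARSE:P2(v=18,ok=F), VALIDATE:P1(v=9,ok=F), TRANSFORM:-, EMIT:-] out:-; bubbles=2
Tick 3: [PARSE:-, VALIDATE:P2(v=18,ok=T), TRANSFORM:P1(v=0,ok=F), EMIT:-] out:-; bubbles=2
Tick 4: [PARSE:P3(v=2,ok=F), VALIDATE:-, TRANSFORM:P2(v=36,ok=T), EMIT:P1(v=0,ok=F)] out:-; bubbles=1
Tick 5: [PARSE:-, VALIDATE:P3(v=2,ok=F), TRANSFORM:-, EMIT:P2(v=36,ok=T)] out:P1(v=0); bubbles=2
Tick 6: [PARSE:-, VALIDATE:-, TRANSFORM:P3(v=0,ok=F), EMIT:-] out:P2(v=36); bubbles=3
Tick 7: [PARSE:P4(v=3,ok=F), VALIDATE:-, TRANSFORM:-, EMIT:P3(v=0,ok=F)] out:-; bubbles=2
Tick 8: [PARSE:P5(v=10,ok=F), VALIDATE:P4(v=3,ok=T), TRANSFORM:-, EMIT:-] out:P3(v=0); bubbles=2
Tick 9: [PARSE:P6(v=6,ok=F), VALIDATE:P5(v=10,ok=F), TRANSFORM:P4(v=6,ok=T), EMIT:-] out:-; bubbles=1
Tick 10: [PARSE:-, VALIDATE:P6(v=6,ok=T), TRANSFORM:P5(v=0,ok=F), EMIT:P4(v=6,ok=T)] out:-; bubbles=1
Tick 11: [PARSE:-, VALIDATE:-, TRANSFORM:P6(v=12,ok=T), EMIT:P5(v=0,ok=F)] out:P4(v=6); bubbles=2
Tick 12: [PARSE:-, VALIDATE:-, TRANSFORM:-, EMIT:P6(v=12,ok=T)] out:P5(v=0); bubbles=3
Tick 13: [PARSE:-, VALIDATE:-, TRANSFORM:-, EMIT:-] out:P6(v=12); bubbles=4
Total bubble-slots: 28

Answer: 28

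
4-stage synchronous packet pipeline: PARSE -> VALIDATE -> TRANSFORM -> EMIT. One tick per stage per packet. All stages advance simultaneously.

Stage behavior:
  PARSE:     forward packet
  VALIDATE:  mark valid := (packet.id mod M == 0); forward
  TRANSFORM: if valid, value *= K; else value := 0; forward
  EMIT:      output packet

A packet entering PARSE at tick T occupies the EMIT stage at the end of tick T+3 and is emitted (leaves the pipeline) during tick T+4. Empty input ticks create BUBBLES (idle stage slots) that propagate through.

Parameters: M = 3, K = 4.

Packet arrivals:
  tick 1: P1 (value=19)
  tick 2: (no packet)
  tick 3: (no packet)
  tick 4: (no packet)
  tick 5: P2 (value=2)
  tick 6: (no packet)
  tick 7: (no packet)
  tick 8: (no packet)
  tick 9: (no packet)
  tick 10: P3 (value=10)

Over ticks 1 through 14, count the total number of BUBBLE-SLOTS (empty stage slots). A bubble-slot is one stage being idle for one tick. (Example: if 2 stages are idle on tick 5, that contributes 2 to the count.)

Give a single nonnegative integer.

Answer: 44

Derivation:
Tick 1: [PARSE:P1(v=19,ok=F), VALIDATE:-, TRANSFORM:-, EMIT:-] out:-; bubbles=3
Tick 2: [PARSE:-, VALIDATE:P1(v=19,ok=F), TRANSFORM:-, EMIT:-] out:-; bubbles=3
Tick 3: [PARSE:-, VALIDATE:-, TRANSFORM:P1(v=0,ok=F), EMIT:-] out:-; bubbles=3
Tick 4: [PARSE:-, VALIDATE:-, TRANSFORM:-, EMIT:P1(v=0,ok=F)] out:-; bubbles=3
Tick 5: [PARSE:P2(v=2,ok=F), VALIDATE:-, TRANSFORM:-, EMIT:-] out:P1(v=0); bubbles=3
Tick 6: [PARSE:-, VALIDATE:P2(v=2,ok=F), TRANSFORM:-, EMIT:-] out:-; bubbles=3
Tick 7: [PARSE:-, VALIDATE:-, TRANSFORM:P2(v=0,ok=F), EMIT:-] out:-; bubbles=3
Tick 8: [PARSE:-, VALIDATE:-, TRANSFORM:-, EMIT:P2(v=0,ok=F)] out:-; bubbles=3
Tick 9: [PARSE:-, VALIDATE:-, TRANSFORM:-, EMIT:-] out:P2(v=0); bubbles=4
Tick 10: [PARSE:P3(v=10,ok=F), VALIDATE:-, TRANSFORM:-, EMIT:-] out:-; bubbles=3
Tick 11: [PARSE:-, VALIDATE:P3(v=10,ok=T), TRANSFORM:-, EMIT:-] out:-; bubbles=3
Tick 12: [PARSE:-, VALIDATE:-, TRANSFORM:P3(v=40,ok=T), EMIT:-] out:-; bubbles=3
Tick 13: [PARSE:-, VALIDATE:-, TRANSFORM:-, EMIT:P3(v=40,ok=T)] out:-; bubbles=3
Tick 14: [PARSE:-, VALIDATE:-, TRANSFORM:-, EMIT:-] out:P3(v=40); bubbles=4
Total bubble-slots: 44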